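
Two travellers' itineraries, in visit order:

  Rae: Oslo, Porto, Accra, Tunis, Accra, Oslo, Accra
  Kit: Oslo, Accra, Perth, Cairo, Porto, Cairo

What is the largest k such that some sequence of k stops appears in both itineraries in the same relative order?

2

One common subsequence of length 2: Oslo (Rae #1, Kit #1) → Porto (Rae #2, Kit #5), and the DP table's final entry dp[7][6] is also 2, so no common subsequence is longer.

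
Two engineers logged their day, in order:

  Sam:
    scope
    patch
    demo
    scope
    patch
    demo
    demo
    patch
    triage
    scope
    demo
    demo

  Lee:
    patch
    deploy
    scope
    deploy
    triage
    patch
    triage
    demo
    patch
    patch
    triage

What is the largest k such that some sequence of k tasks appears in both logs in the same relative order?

6

Match scope at Sam[1]=Lee[3], patch at Sam[2]=Lee[6], demo at Sam[3]=Lee[8], patch at Sam[5]=Lee[9], patch at Sam[8]=Lee[10], triage at Sam[9]=Lee[11] — 6 tasks in the same relative order in both. Since dp[12][11] = 6, nothing longer is possible.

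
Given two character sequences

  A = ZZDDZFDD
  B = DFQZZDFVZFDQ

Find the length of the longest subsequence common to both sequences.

Pick Z (A #1, B #4), then Z (A #2, B #5), then D (A #3, B #6), then Z (A #5, B #9), then F (A #6, B #10), then D (A #7, B #11); all 6 characters appear in both, in order. Since dp[8][12] = 6, nothing longer is possible.

6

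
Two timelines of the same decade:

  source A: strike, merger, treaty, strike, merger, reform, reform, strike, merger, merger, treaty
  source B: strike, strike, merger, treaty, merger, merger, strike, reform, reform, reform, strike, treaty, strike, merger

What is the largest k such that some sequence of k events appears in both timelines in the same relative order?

Match strike at source A[1]=source B[2] → merger at source A[2]=source B[3] → treaty at source A[3]=source B[4] → strike at source A[4]=source B[7] → reform at source A[6]=source B[9] → reform at source A[7]=source B[10] → strike at source A[8]=source B[13] → merger at source A[10]=source B[14] — 8 events in the same relative order in both. Since dp[11][14] = 8, nothing longer is possible.

8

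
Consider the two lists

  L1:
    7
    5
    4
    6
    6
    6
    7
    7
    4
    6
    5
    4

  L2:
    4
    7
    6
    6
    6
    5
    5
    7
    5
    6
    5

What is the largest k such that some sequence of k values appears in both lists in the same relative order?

Taking 7 [1,2] → 6 [4,3] → 6 [5,4] → 6 [6,5] → 7 [7,8] → 6 [10,10] → 5 [11,11] gives a common subsequence of length 7, and the DP table's final entry dp[12][11] is also 7, so no common subsequence is longer.

7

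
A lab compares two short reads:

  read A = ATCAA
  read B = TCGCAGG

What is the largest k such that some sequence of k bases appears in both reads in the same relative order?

Let dp[i][j] be the LCS length of the first i bases of read A and the first j bases of read B. dp[i][j] = dp[i-1][j-1]+1 when the i-th and j-th bases match, else max(dp[i-1][j], dp[i][j-1]).
    ·  T  C  G  C  A  G  G
 ·  0  0  0  0  0  0  0  0
 A  0  0  0  0  0  1  1  1
 T  0  1  1  1  1  1  1  1
 C  0  1  2  2  2  2  2  2
 A  0  1  2  2  2  3  3  3
 A  0  1  2  2  2  3  3  3
dp[5][7] = 3. One LCS (by backtracking along matches): TCA.

3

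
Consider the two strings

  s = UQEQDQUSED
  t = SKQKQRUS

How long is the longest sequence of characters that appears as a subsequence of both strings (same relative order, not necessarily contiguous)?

4

One common subsequence of length 4: Q [2,3], then Q [4,5], then U [7,7], then S [8,8]. The LCS DP gives dp[10][8] = 4, so this is optimal.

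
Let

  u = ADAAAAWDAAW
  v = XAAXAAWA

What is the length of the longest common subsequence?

6

Match A (u #1, v #2); then A (u #3, v #3); then A (u #5, v #5); then A (u #6, v #6); then W (u #7, v #7); then A (u #10, v #8) — 6 characters in the same relative order in both. dp[11][8] = 6 confirms this is the maximum.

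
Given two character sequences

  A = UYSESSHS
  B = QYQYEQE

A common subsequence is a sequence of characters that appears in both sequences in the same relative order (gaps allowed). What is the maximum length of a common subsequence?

2

Pick Y at A[2]=B[4], E at A[4]=B[7]; all 2 characters appear in both, in order. dp[8][7] = 2 confirms this is the maximum.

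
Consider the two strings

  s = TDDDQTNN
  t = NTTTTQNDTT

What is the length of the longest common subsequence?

Pick T (s #1, t #5) → D (s #2, t #8) → T (s #6, t #10); all 3 characters appear in both, in order. dp[8][10] = 3 confirms this is the maximum.

3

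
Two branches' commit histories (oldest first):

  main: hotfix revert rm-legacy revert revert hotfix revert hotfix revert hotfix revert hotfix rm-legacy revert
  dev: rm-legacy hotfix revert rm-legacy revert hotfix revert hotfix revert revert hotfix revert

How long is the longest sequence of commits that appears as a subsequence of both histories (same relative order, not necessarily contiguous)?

11

Match hotfix [1,2]; then revert [2,3]; then rm-legacy [3,4]; then revert [5,5]; then hotfix [6,6]; then revert [7,7]; then hotfix [8,8]; then revert [9,9]; then revert [11,10]; then hotfix [12,11]; then revert [14,12] — 11 commits in the same relative order in both. dp[14][12] = 11 confirms this is the maximum.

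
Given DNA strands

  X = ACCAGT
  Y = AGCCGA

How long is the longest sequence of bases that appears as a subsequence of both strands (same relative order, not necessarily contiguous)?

4

Match A (X #1, Y #1), C (X #2, Y #3), C (X #3, Y #4), A (X #4, Y #6) — 4 bases in the same relative order in both. Since dp[6][6] = 4, nothing longer is possible.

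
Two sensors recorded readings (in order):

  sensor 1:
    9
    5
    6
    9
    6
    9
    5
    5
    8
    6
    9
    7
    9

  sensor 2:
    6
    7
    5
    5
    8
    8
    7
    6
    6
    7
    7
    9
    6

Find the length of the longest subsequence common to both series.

7

Pick 6 (sensor 1 #3, sensor 2 #1), then 5 (sensor 1 #7, sensor 2 #3), then 5 (sensor 1 #8, sensor 2 #4), then 8 (sensor 1 #9, sensor 2 #6), then 6 (sensor 1 #10, sensor 2 #9), then 7 (sensor 1 #12, sensor 2 #11), then 9 (sensor 1 #13, sensor 2 #12); all 7 values appear in both, in order. dp[13][13] = 7 confirms this is the maximum.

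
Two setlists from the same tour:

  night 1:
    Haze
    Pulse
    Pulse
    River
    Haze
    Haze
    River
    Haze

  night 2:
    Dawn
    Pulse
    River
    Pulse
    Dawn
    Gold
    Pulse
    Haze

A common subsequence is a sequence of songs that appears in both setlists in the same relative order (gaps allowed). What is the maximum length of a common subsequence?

3

Taking Pulse [2,4], then Pulse [3,7], then Haze [8,8] gives a common subsequence of length 3, and the DP table's final entry dp[8][8] is also 3, so no common subsequence is longer.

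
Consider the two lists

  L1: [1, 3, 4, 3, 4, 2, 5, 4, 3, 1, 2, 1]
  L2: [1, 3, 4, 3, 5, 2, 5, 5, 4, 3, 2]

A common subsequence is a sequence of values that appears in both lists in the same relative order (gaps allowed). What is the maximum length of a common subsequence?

9

Let dp[i][j] be the LCS length of the first i values of L1 and the first j values of L2. dp[i][j] = dp[i-1][j-1]+1 when the i-th and j-th values match, else max(dp[i-1][j], dp[i][j-1]).
    ·  1  3  4  3  5  2  5  5  4  3  2
 ·  0  0  0  0  0  0  0  0  0  0  0  0
 1  0  1  1  1  1  1  1  1  1  1  1  1
 3  0  1  2  2  2  2  2  2  2  2  2  2
 4  0  1  2  3  3  3  3  3  3  3  3  3
 3  0  1  2  3  4  4  4  4  4  4  4  4
 4  0  1  2  3  4  4  4  4  4  5  5  5
 2  0  1  2  3  4  4  5  5  5  5  5  6
 5  0  1  2  3  4  5  5  6  6  6  6  6
 4  0  1  2  3  4  5  5  6  6  7  7  7
 3  0  1  2  3  4  5  5  6  6  7  8  8
 1  0  1  2  3  4  5  5  6  6  7  8  8
 2  0  1  2  3  4  5  6  6  6  7  8  9
 1  0  1  2  3  4  5  6  6  6  7  8  9
dp[12][11] = 9. One LCS (by backtracking along matches): 1, 3, 4, 3, 2, 5, 4, 3, 2.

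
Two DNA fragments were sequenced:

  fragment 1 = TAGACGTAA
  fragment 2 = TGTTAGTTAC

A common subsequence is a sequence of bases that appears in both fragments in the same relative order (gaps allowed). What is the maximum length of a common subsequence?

Let dp[i][j] be the LCS length of the first i bases of fragment 1 and the first j bases of fragment 2. dp[i][j] = dp[i-1][j-1]+1 when the i-th and j-th bases match, else max(dp[i-1][j], dp[i][j-1]).
    ·  T  G  T  T  A  G  T  T  A  C
 ·  0  0  0  0  0  0  0  0  0  0  0
 T  0  1  1  1  1  1  1  1  1  1  1
 A  0  1  1  1  1  2  2  2  2  2  2
 G  0  1  2  2  2  2  3  3  3  3  3
 A  0  1  2  2  2  3  3  3  3  4  4
 C  0  1  2  2  2  3  3  3  3  4  5
 G  0  1  2  2  2  3  4  4  4  4  5
 T  0  1  2  3  3  3  4  5  5  5  5
 A  0  1  2  3  3  4  4  5  5  6  6
 A  0  1  2  3  3  4  4  5  5  6  6
dp[9][10] = 6. One LCS (by backtracking along matches): TGAGTA.

6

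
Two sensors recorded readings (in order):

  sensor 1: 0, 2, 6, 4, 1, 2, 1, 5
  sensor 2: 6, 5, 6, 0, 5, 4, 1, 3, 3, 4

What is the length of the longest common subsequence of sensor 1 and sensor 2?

3

Taking 0 at sensor 1[1]=sensor 2[4] → 4 at sensor 1[4]=sensor 2[6] → 1 at sensor 1[5]=sensor 2[7] gives a common subsequence of length 3. The LCS DP gives dp[8][10] = 3, so this is optimal.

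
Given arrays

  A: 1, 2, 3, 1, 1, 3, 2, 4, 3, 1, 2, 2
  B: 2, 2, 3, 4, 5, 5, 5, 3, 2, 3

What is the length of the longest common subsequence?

5

Let dp[i][j] be the LCS length of the first i values of A and the first j values of B. dp[i][j] = dp[i-1][j-1]+1 when the i-th and j-th values match, else max(dp[i-1][j], dp[i][j-1]).
    ·  2  2  3  4  5  5  5  3  2  3
 ·  0  0  0  0  0  0  0  0  0  0  0
 1  0  0  0  0  0  0  0  0  0  0  0
 2  0  1  1  1  1  1  1  1  1  1  1
 3  0  1  1  2  2  2  2  2  2  2  2
 1  0  1  1  2  2  2  2  2  2  2  2
 1  0  1  1  2  2  2  2  2  2  2  2
 3  0  1  1  2  2  2  2  2  3  3  3
 2  0  1  2  2  2  2  2  2  3  4  4
 4  0  1  2  2  3  3  3  3  3  4  4
 3  0  1  2  3  3  3  3  3  4  4  5
 1  0  1  2  3  3  3  3  3  4  4  5
 2  0  1  2  3  3  3  3  3  4  5  5
 2  0  1  2  3  3  3  3  3  4  5  5
dp[12][10] = 5. One LCS (by backtracking along matches): 2, 3, 3, 2, 3.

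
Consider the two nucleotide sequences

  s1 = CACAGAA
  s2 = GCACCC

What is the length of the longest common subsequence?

3

Taking C [1,2], A [2,3], C [3,6] gives a common subsequence of length 3. Since dp[7][6] = 3, nothing longer is possible.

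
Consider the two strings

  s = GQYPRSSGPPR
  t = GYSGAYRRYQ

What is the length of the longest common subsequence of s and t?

Let dp[i][j] be the LCS length of the first i characters of s and the first j characters of t. dp[i][j] = dp[i-1][j-1]+1 when the i-th and j-th characters match, else max(dp[i-1][j], dp[i][j-1]).
    ·  G  Y  S  G  A  Y  R  R  Y  Q
 ·  0  0  0  0  0  0  0  0  0  0  0
 G  0  1  1  1  1  1  1  1  1  1  1
 Q  0  1  1  1  1  1  1  1  1  1  2
 Y  0  1  2  2  2  2  2  2  2  2  2
 P  0  1  2  2  2  2  2  2  2  2  2
 R  0  1  2  2  2  2  2  3  3  3  3
 S  0  1  2  3  3  3  3  3  3  3  3
 S  0  1  2  3  3  3  3  3  3  3  3
 G  0  1  2  3  4  4  4  4  4  4  4
 P  0  1  2  3  4  4  4  4  4  4  4
 P  0  1  2  3  4  4  4  4  4  4  4
 R  0  1  2  3  4  4  4  5  5  5  5
dp[11][10] = 5. One LCS (by backtracking along matches): GYSGR.

5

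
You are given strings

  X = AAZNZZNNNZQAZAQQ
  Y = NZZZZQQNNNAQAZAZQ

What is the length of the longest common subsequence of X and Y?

11

Match Z at X[3]=Y[3]; then Z at X[5]=Y[4]; then Z at X[6]=Y[5]; then N at X[7]=Y[8]; then N at X[8]=Y[9]; then N at X[9]=Y[10]; then Q at X[11]=Y[12]; then A at X[12]=Y[13]; then Z at X[13]=Y[14]; then A at X[14]=Y[15]; then Q at X[16]=Y[17] — 11 characters in the same relative order in both. The LCS DP gives dp[16][17] = 11, so this is optimal.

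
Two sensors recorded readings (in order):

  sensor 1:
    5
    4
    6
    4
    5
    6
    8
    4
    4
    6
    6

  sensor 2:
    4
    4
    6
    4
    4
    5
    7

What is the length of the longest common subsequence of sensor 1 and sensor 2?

5

Let dp[i][j] be the LCS length of the first i values of sensor 1 and the first j values of sensor 2. dp[i][j] = dp[i-1][j-1]+1 when the i-th and j-th values match, else max(dp[i-1][j], dp[i][j-1]).
    ·  4  4  6  4  4  5  7
 ·  0  0  0  0  0  0  0  0
 5  0  0  0  0  0  0  1  1
 4  0  1  1  1  1  1  1  1
 6  0  1  1  2  2  2  2  2
 4  0  1  2  2  3  3  3  3
 5  0  1  2  2  3  3  4  4
 6  0  1  2  3  3  3  4  4
 8  0  1  2  3  3  3  4  4
 4  0  1  2  3  4  4  4  4
 4  0  1  2  3  4  5  5  5
 6  0  1  2  3  4  5  5  5
 6  0  1  2  3  4  5  5  5
dp[11][7] = 5. One LCS (by backtracking along matches): 4, 4, 6, 4, 4.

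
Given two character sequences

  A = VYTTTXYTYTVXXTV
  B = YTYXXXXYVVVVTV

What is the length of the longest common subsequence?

7

Taking Y (A #2, B #1); then T (A #3, B #2); then X (A #6, B #7); then Y (A #7, B #8); then V (A #11, B #12); then T (A #14, B #13); then V (A #15, B #14) gives a common subsequence of length 7. The LCS DP gives dp[15][14] = 7, so this is optimal.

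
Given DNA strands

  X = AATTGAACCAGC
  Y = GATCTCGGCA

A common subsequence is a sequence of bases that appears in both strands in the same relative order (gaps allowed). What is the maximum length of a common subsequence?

6

Let dp[i][j] be the LCS length of the first i bases of X and the first j bases of Y. dp[i][j] = dp[i-1][j-1]+1 when the i-th and j-th bases match, else max(dp[i-1][j], dp[i][j-1]).
    ·  G  A  T  C  T  C  G  G  C  A
 ·  0  0  0  0  0  0  0  0  0  0  0
 A  0  0  1  1  1  1  1  1  1  1  1
 A  0  0  1  1  1  1  1  1  1  1  2
 T  0  0  1  2  2  2  2  2  2  2  2
 T  0  0  1  2  2  3  3  3  3  3  3
 G  0  1  1  2  2  3  3  4  4  4  4
 A  0  1  2  2  2  3  3  4  4  4  5
 A  0  1  2  2  2  3  3  4  4  4  5
 C  0  1  2  2  3  3  4  4  4  5  5
 C  0  1  2  2  3  3  4  4  4  5  5
 A  0  1  2  2  3  3  4  4  4  5  6
 G  0  1  2  2  3  3  4  5  5  5  6
 C  0  1  2  2  3  3  4  5  5  6  6
dp[12][10] = 6. One LCS (by backtracking along matches): ATTGCA.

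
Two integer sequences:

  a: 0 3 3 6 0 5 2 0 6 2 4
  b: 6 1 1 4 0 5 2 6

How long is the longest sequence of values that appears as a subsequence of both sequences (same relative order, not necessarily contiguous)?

5

Taking 6 (a #4, b #1), 0 (a #5, b #5), 5 (a #6, b #6), 2 (a #7, b #7), 6 (a #9, b #8) gives a common subsequence of length 5. Since dp[11][8] = 5, nothing longer is possible.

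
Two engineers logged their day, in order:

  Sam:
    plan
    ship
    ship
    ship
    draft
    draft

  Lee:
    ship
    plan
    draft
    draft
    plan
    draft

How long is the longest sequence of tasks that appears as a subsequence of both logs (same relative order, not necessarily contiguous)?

Match plan (Sam #1, Lee #2), draft (Sam #5, Lee #4), draft (Sam #6, Lee #6) — 3 tasks in the same relative order in both. dp[6][6] = 3 confirms this is the maximum.

3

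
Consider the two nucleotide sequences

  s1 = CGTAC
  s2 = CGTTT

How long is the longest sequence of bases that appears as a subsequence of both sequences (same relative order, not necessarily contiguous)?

Match C [1,1], G [2,2], T [3,5] — 3 bases in the same relative order in both. dp[5][5] = 3 confirms this is the maximum.

3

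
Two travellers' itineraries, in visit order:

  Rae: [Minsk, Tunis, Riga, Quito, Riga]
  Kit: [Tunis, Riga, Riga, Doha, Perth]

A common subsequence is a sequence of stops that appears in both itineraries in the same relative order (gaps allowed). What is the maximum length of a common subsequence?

3

One common subsequence of length 3: Tunis at Rae[2]=Kit[1]; then Riga at Rae[3]=Kit[2]; then Riga at Rae[5]=Kit[3]. Since dp[5][5] = 3, nothing longer is possible.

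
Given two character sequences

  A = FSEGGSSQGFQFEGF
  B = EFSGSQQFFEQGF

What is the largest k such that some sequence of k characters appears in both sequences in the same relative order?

Match F at A[1]=B[2]; then S at A[2]=B[3]; then G at A[5]=B[4]; then S at A[6]=B[5]; then Q at A[8]=B[7]; then F at A[10]=B[8]; then F at A[12]=B[9]; then E at A[13]=B[10]; then G at A[14]=B[12]; then F at A[15]=B[13] — 10 characters in the same relative order in both, and the DP table's final entry dp[15][13] is also 10, so no common subsequence is longer.

10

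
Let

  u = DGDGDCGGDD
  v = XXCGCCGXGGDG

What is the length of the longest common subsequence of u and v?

5

Let dp[i][j] be the LCS length of the first i characters of u and the first j characters of v. dp[i][j] = dp[i-1][j-1]+1 when the i-th and j-th characters match, else max(dp[i-1][j], dp[i][j-1]).
    ·  X  X  C  G  C  C  G  X  G  G  D  G
 ·  0  0  0  0  0  0  0  0  0  0  0  0  0
 D  0  0  0  0  0  0  0  0  0  0  0  1  1
 G  0  0  0  0  1  1  1  1  1  1  1  1  2
 D  0  0  0  0  1  1  1  1  1  1  1  2  2
 G  0  0  0  0  1  1  1  2  2  2  2  2  3
 D  0  0  0  0  1  1  1  2  2  2  2  3  3
 C  0  0  0  1  1  2  2  2  2  2  2  3  3
 G  0  0  0  1  2  2  2  3  3  3  3  3  4
 G  0  0  0  1  2  2  2  3  3  4  4  4  4
 D  0  0  0  1  2  2  2  3  3  4  4  5  5
 D  0  0  0  1  2  2  2  3  3  4  4  5  5
dp[10][12] = 5. One LCS (by backtracking along matches): GGGGD.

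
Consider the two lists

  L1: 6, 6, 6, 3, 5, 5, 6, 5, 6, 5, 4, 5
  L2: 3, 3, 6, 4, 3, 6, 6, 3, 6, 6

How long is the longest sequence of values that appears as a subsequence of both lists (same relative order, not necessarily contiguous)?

6

Match 6 at L1[1]=L2[3], 6 at L1[2]=L2[6], 6 at L1[3]=L2[7], 3 at L1[4]=L2[8], 6 at L1[7]=L2[9], 6 at L1[9]=L2[10] — 6 values in the same relative order in both, and the DP table's final entry dp[12][10] is also 6, so no common subsequence is longer.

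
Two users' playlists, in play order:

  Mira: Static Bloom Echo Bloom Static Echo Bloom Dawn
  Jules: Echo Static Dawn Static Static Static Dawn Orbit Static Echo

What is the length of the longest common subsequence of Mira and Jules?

One common subsequence of length 3: Static [1,6], then Static [5,9], then Echo [6,10]. Since dp[8][10] = 3, nothing longer is possible.

3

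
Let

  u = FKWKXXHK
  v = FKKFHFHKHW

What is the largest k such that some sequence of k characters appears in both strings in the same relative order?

5

Taking F (u #1, v #1); then K (u #2, v #2); then K (u #4, v #3); then H (u #7, v #7); then K (u #8, v #8) gives a common subsequence of length 5. The LCS DP gives dp[8][10] = 5, so this is optimal.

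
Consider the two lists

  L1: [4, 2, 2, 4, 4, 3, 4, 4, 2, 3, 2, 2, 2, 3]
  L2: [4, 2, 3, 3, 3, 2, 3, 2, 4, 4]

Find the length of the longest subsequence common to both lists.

Let dp[i][j] be the LCS length of the first i values of L1 and the first j values of L2. dp[i][j] = dp[i-1][j-1]+1 when the i-th and j-th values match, else max(dp[i-1][j], dp[i][j-1]).
    ·  4  2  3  3  3  2  3  2  4  4
 ·  0  0  0  0  0  0  0  0  0  0  0
 4  0  1  1  1  1  1  1  1  1  1  1
 2  0  1  2  2  2  2  2  2  2  2  2
 2  0  1  2  2  2  2  3  3  3  3  3
 4  0  1  2  2  2  2  3  3  3  4  4
 4  0  1  2  2  2  2  3  3  3  4  5
 3  0  1  2  3  3  3  3  4  4  4  5
 4  0  1  2  3  3  3  3  4  4  5  5
 4  0  1  2  3  3  3  3  4  4  5  6
 2  0  1  2  3  3  3  4  4  5  5  6
 3  0  1  2  3  4  4  4  5  5  5  6
 2  0  1  2  3  4  4  5  5  6  6  6
 2  0  1  2  3  4  4  5  5  6  6  6
 2  0  1  2  3  4  4  5  5  6  6  6
 3  0  1  2  3  4  5  5  6  6  6  6
dp[14][10] = 6. One LCS (by backtracking along matches): 4, 2, 2, 3, 4, 4.

6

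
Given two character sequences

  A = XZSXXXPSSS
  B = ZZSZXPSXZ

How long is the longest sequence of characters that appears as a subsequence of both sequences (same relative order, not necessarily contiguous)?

Let dp[i][j] be the LCS length of the first i characters of A and the first j characters of B. dp[i][j] = dp[i-1][j-1]+1 when the i-th and j-th characters match, else max(dp[i-1][j], dp[i][j-1]).
    ·  Z  Z  S  Z  X  P  S  X  Z
 ·  0  0  0  0  0  0  0  0  0  0
 X  0  0  0  0  0  1  1  1  1  1
 Z  0  1  1  1  1  1  1  1  1  2
 S  0  1  1  2  2  2  2  2  2  2
 X  0  1  1  2  2  3  3  3  3  3
 X  0  1  1  2  2  3  3  3  4  4
 X  0  1  1  2  2  3  3  3  4  4
 P  0  1  1  2  2  3  4  4  4  4
 S  0  1  1  2  2  3  4  5  5  5
 S  0  1  1  2  2  3  4  5  5  5
 S  0  1  1  2  2  3  4  5  5  5
dp[10][9] = 5. One LCS (by backtracking along matches): ZSXPS.

5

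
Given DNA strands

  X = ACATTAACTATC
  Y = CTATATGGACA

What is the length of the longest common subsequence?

7

Let dp[i][j] be the LCS length of the first i bases of X and the first j bases of Y. dp[i][j] = dp[i-1][j-1]+1 when the i-th and j-th bases match, else max(dp[i-1][j], dp[i][j-1]).
    ·  C  T  A  T  A  T  G  G  A  C  A
 ·  0  0  0  0  0  0  0  0  0  0  0  0
 A  0  0  0  1  1  1  1  1  1  1  1  1
 C  0  1  1  1  1  1  1  1  1  1  2  2
 A  0  1  1  2  2  2  2  2  2  2  2  3
 T  0  1  2  2  3  3  3  3  3  3  3  3
 T  0  1  2  2  3  3  4  4  4  4  4  4
 A  0  1  2  3  3  4  4  4  4  5  5  5
 A  0  1  2  3  3  4  4  4  4  5  5  6
 C  0  1  2  3  3  4  4  4  4  5  6  6
 T  0  1  2  3  4  4  5  5  5  5  6  6
 A  0  1  2  3  4  5  5  5  5  6  6  7
 T  0  1  2  3  4  5  6  6  6  6  6  7
 C  0  1  2  3  4  5  6  6  6  6  7  7
dp[12][11] = 7. One LCS (by backtracking along matches): CATTACA.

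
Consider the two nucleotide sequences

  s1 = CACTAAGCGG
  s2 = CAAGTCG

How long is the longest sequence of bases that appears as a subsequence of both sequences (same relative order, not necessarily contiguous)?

Pick C [3,1]; then A [5,2]; then A [6,3]; then G [7,4]; then C [8,6]; then G [10,7]; all 6 bases appear in both, in order, and the DP table's final entry dp[10][7] is also 6, so no common subsequence is longer.

6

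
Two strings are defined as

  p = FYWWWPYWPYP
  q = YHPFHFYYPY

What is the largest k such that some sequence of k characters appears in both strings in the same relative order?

Let dp[i][j] be the LCS length of the first i characters of p and the first j characters of q. dp[i][j] = dp[i-1][j-1]+1 when the i-th and j-th characters match, else max(dp[i-1][j], dp[i][j-1]).
    ·  Y  H  P  F  H  F  Y  Y  P  Y
 ·  0  0  0  0  0  0  0  0  0  0  0
 F  0  0  0  0  1  1  1  1  1  1  1
 Y  0  1  1  1  1  1  1  2  2  2  2
 W  0  1  1  1  1  1  1  2  2  2  2
 W  0  1  1  1  1  1  1  2  2  2  2
 W  0  1  1  1  1  1  1  2  2  2  2
 P  0  1  1  2  2  2  2  2  2  3  3
 Y  0  1  1  2  2  2  2  3  3  3  4
 W  0  1  1  2  2  2  2  3  3  3  4
 P  0  1  1  2  2  2  2  3  3  4  4
 Y  0  1  1  2  2  2  2  3  4  4  5
 P  0  1  1  2  2  2  2  3  4  5  5
dp[11][10] = 5. One LCS (by backtracking along matches): FYYPY.

5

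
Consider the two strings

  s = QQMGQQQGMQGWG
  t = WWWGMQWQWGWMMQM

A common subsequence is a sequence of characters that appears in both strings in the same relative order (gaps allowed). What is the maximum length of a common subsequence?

Taking M [3,5], then Q [5,6], then Q [6,8], then G [8,10], then M [9,13], then Q [10,14] gives a common subsequence of length 6. The LCS DP gives dp[13][15] = 6, so this is optimal.

6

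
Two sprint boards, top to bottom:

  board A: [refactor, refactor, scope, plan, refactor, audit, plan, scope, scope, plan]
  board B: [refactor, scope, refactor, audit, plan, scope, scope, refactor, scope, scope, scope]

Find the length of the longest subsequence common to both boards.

7

One common subsequence of length 7: refactor at board A[2]=board B[1] → scope at board A[3]=board B[2] → refactor at board A[5]=board B[3] → audit at board A[6]=board B[4] → plan at board A[7]=board B[5] → scope at board A[8]=board B[10] → scope at board A[9]=board B[11]. The LCS DP gives dp[10][11] = 7, so this is optimal.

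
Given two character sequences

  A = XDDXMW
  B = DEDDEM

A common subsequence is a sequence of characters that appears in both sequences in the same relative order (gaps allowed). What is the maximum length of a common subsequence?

Pick D [2,3] → D [3,4] → M [5,6]; all 3 characters appear in both, in order. dp[6][6] = 3 confirms this is the maximum.

3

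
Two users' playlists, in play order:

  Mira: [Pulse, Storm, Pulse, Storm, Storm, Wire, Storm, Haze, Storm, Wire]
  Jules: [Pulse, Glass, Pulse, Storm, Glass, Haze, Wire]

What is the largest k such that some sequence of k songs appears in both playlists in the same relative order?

5

One common subsequence of length 5: Pulse at Mira[1]=Jules[1], then Pulse at Mira[3]=Jules[3], then Storm at Mira[4]=Jules[4], then Haze at Mira[8]=Jules[6], then Wire at Mira[10]=Jules[7], and the DP table's final entry dp[10][7] is also 5, so no common subsequence is longer.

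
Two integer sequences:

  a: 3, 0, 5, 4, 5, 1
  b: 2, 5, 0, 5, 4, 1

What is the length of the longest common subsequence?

Let dp[i][j] be the LCS length of the first i values of a and the first j values of b. dp[i][j] = dp[i-1][j-1]+1 when the i-th and j-th values match, else max(dp[i-1][j], dp[i][j-1]).
    ·  2  5  0  5  4  1
 ·  0  0  0  0  0  0  0
 3  0  0  0  0  0  0  0
 0  0  0  0  1  1  1  1
 5  0  0  1  1  2  2  2
 4  0  0  1  1  2  3  3
 5  0  0  1  1  2  3  3
 1  0  0  1  1  2  3  4
dp[6][6] = 4. One LCS (by backtracking along matches): 0, 5, 4, 1.

4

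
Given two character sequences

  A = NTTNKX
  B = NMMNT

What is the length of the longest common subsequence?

2

One common subsequence of length 2: N at A[1]=B[4], then T at A[3]=B[5], and the DP table's final entry dp[6][5] is also 2, so no common subsequence is longer.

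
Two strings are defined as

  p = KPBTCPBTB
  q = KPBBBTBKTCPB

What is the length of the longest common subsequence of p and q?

Let dp[i][j] be the LCS length of the first i characters of p and the first j characters of q. dp[i][j] = dp[i-1][j-1]+1 when the i-th and j-th characters match, else max(dp[i-1][j], dp[i][j-1]).
    ·  K  P  B  B  B  T  B  K  T  C  P  B
 ·  0  0  0  0  0  0  0  0  0  0  0  0  0
 K  0  1  1  1  1  1  1  1  1  1  1  1  1
 P  0  1  2  2  2  2  2  2  2  2  2  2  2
 B  0  1  2  3  3  3  3  3  3  3  3  3  3
 T  0  1  2  3  3  3  4  4  4  4  4  4  4
 C  0  1  2  3  3  3  4  4  4  4  5  5  5
 P  0  1  2  3  3  3  4  4  4  4  5  6  6
 B  0  1  2  3  4  4  4  5  5  5  5  6  7
 T  0  1  2  3  4  4  5  5  5  6  6  6  7
 B  0  1  2  3  4  5  5  6  6  6  6  6  7
dp[9][12] = 7. One LCS (by backtracking along matches): KPBTCPB.

7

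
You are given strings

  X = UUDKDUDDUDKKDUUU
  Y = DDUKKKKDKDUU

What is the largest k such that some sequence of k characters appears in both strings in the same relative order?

Taking D [3,1]; then D [5,2]; then U [6,3]; then D [10,8]; then K [12,9]; then D [13,10]; then U [15,11]; then U [16,12] gives a common subsequence of length 8. The LCS DP gives dp[16][12] = 8, so this is optimal.

8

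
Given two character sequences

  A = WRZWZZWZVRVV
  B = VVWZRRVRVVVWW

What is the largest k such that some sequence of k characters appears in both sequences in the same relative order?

6

One common subsequence of length 6: W at A[1]=B[3], R at A[2]=B[6], V at A[9]=B[7], R at A[10]=B[8], V at A[11]=B[10], V at A[12]=B[11]. The LCS DP gives dp[12][13] = 6, so this is optimal.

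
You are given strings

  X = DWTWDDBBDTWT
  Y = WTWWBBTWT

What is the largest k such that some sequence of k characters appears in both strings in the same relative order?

Let dp[i][j] be the LCS length of the first i characters of X and the first j characters of Y. dp[i][j] = dp[i-1][j-1]+1 when the i-th and j-th characters match, else max(dp[i-1][j], dp[i][j-1]).
    ·  W  T  W  W  B  B  T  W  T
 ·  0  0  0  0  0  0  0  0  0  0
 D  0  0  0  0  0  0  0  0  0  0
 W  0  1  1  1  1  1  1  1  1  1
 T  0  1  2  2  2  2  2  2  2  2
 W  0  1  2  3  3  3  3  3  3  3
 D  0  1  2  3  3  3  3  3  3  3
 D  0  1  2  3  3  3  3  3  3  3
 B  0  1  2  3  3  4  4  4  4  4
 B  0  1  2  3  3  4  5  5  5  5
 D  0  1  2  3  3  4  5  5  5  5
 T  0  1  2  3  3  4  5  6  6  6
 W  0  1  2  3  4  4  5  6  7  7
 T  0  1  2  3  4  4  5  6  7  8
dp[12][9] = 8. One LCS (by backtracking along matches): WTWBBTWT.

8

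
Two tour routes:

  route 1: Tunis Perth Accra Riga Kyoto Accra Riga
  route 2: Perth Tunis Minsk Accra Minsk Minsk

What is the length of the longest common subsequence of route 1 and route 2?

2

One common subsequence of length 2: Tunis (route 1 #1, route 2 #2), Accra (route 1 #3, route 2 #4). The LCS DP gives dp[7][6] = 2, so this is optimal.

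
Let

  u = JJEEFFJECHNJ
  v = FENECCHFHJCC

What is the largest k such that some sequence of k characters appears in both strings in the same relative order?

5

One common subsequence of length 5: E [3,2], E [4,4], F [5,8], J [7,10], C [9,12], and the DP table's final entry dp[12][12] is also 5, so no common subsequence is longer.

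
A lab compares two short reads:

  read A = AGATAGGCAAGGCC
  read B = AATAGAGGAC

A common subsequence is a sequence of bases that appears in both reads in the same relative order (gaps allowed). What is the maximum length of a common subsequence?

Let dp[i][j] be the LCS length of the first i bases of read A and the first j bases of read B. dp[i][j] = dp[i-1][j-1]+1 when the i-th and j-th bases match, else max(dp[i-1][j], dp[i][j-1]).
    ·  A  A  T  A  G  A  G  G  A  C
 ·  0  0  0  0  0  0  0  0  0  0  0
 A  0  1  1  1  1  1  1  1  1  1  1
 G  0  1  1  1  1  2  2  2  2  2  2
 A  0  1  2  2  2  2  3  3  3  3  3
 T  0  1  2  3  3  3  3  3  3  3  3
 A  0  1  2  3  4  4  4  4  4  4  4
 G  0  1  2  3  4  5  5  5  5  5  5
 G  0  1  2  3  4  5  5  6  6  6  6
 C  0  1  2  3  4  5  5  6  6  6  7
 A  0  1  2  3  4  5  6  6  6  7  7
 A  0  1  2  3  4  5  6  6  6  7  7
 G  0  1  2  3  4  5  6  7  7  7  7
 G  0  1  2  3  4  5  6  7  8  8  8
 C  0  1  2  3  4  5  6  7  8  8  9
 C  0  1  2  3  4  5  6  7  8  8  9
dp[14][10] = 9. One LCS (by backtracking along matches): AATAGAGGC.

9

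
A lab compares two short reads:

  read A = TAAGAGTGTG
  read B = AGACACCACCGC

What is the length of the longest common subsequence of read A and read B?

4

One common subsequence of length 4: A at read A[2]=read B[3], A at read A[3]=read B[5], A at read A[5]=read B[8], G at read A[6]=read B[11]. The LCS DP gives dp[10][12] = 4, so this is optimal.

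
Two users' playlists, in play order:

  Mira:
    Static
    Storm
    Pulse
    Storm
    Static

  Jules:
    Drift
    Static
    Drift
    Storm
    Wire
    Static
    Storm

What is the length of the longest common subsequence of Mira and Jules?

One common subsequence of length 3: Static (Mira #1, Jules #2) → Storm (Mira #2, Jules #4) → Storm (Mira #4, Jules #7). The LCS DP gives dp[5][7] = 3, so this is optimal.

3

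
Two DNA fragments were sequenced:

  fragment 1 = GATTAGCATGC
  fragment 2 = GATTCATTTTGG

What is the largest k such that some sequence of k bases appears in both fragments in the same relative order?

8

Let dp[i][j] be the LCS length of the first i bases of fragment 1 and the first j bases of fragment 2. dp[i][j] = dp[i-1][j-1]+1 when the i-th and j-th bases match, else max(dp[i-1][j], dp[i][j-1]).
    ·  G  A  T  T  C  A  T  T  T  T  G  G
 ·  0  0  0  0  0  0  0  0  0  0  0  0  0
 G  0  1  1  1  1  1  1  1  1  1  1  1  1
 A  0  1  2  2  2  2  2  2  2  2  2  2  2
 T  0  1  2  3  3  3  3  3  3  3  3  3  3
 T  0  1  2  3  4  4  4  4  4  4  4  4  4
 A  0  1  2  3  4  4  5  5  5  5  5  5  5
 G  0  1  2  3  4  4  5  5  5  5  5  6  6
 C  0  1  2  3  4  5  5  5  5  5  5  6  6
 A  0  1  2  3  4  5  6  6  6  6  6  6  6
 T  0  1  2  3  4  5  6  7  7  7  7  7  7
 G  0  1  2  3  4  5  6  7  7  7  7  8  8
 C  0  1  2  3  4  5  6  7  7  7  7  8  8
dp[11][12] = 8. One LCS (by backtracking along matches): GATTCATG.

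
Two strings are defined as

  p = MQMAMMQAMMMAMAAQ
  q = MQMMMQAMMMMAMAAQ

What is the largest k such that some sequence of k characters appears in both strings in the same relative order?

15

Taking M at p[1]=q[1]; then Q at p[2]=q[2]; then M at p[3]=q[3]; then M at p[5]=q[4]; then M at p[6]=q[5]; then Q at p[7]=q[6]; then A at p[8]=q[7]; then M at p[9]=q[9]; then M at p[10]=q[10]; then M at p[11]=q[11]; then A at p[12]=q[12]; then M at p[13]=q[13]; then A at p[14]=q[14]; then A at p[15]=q[15]; then Q at p[16]=q[16] gives a common subsequence of length 15, and the DP table's final entry dp[16][16] is also 15, so no common subsequence is longer.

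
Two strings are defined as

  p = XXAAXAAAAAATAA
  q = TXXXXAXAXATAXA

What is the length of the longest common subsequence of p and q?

One common subsequence of length 9: X at p[1]=q[4], then X at p[2]=q[5], then A at p[3]=q[6], then A at p[4]=q[8], then X at p[5]=q[9], then A at p[11]=q[10], then T at p[12]=q[11], then A at p[13]=q[12], then A at p[14]=q[14]. The LCS DP gives dp[14][14] = 9, so this is optimal.

9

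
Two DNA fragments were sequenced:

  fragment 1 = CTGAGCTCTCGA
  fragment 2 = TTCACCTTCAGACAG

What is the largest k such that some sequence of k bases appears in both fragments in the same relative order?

Pick C (fragment 1 #1, fragment 2 #3) → A (fragment 1 #4, fragment 2 #4) → C (fragment 1 #6, fragment 2 #6) → T (fragment 1 #7, fragment 2 #7) → T (fragment 1 #9, fragment 2 #8) → C (fragment 1 #10, fragment 2 #9) → G (fragment 1 #11, fragment 2 #11) → A (fragment 1 #12, fragment 2 #14); all 8 bases appear in both, in order. The LCS DP gives dp[12][15] = 8, so this is optimal.

8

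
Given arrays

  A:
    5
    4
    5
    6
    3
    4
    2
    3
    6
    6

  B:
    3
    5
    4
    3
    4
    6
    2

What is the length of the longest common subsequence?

Let dp[i][j] be the LCS length of the first i values of A and the first j values of B. dp[i][j] = dp[i-1][j-1]+1 when the i-th and j-th values match, else max(dp[i-1][j], dp[i][j-1]).
    ·  3  5  4  3  4  6  2
 ·  0  0  0  0  0  0  0  0
 5  0  0  1  1  1  1  1  1
 4  0  0  1  2  2  2  2  2
 5  0  0  1  2  2  2  2  2
 6  0  0  1  2  2  2  3  3
 3  0  1  1  2  3  3  3  3
 4  0  1  1  2  3  4  4  4
 2  0  1  1  2  3  4  4  5
 3  0  1  1  2  3  4  4  5
 6  0  1  1  2  3  4  5  5
 6  0  1  1  2  3  4  5  5
dp[10][7] = 5. One LCS (by backtracking along matches): 5, 4, 3, 4, 2.

5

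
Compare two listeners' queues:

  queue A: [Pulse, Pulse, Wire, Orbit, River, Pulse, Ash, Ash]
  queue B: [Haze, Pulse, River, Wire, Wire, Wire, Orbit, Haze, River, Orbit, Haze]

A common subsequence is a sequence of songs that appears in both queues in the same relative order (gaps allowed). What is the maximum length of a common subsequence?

Match Pulse at queue A[1]=queue B[2]; then Wire at queue A[3]=queue B[6]; then Orbit at queue A[4]=queue B[7]; then River at queue A[5]=queue B[9] — 4 songs in the same relative order in both. dp[8][11] = 4 confirms this is the maximum.

4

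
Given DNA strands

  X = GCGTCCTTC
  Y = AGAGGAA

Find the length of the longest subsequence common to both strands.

2

Let dp[i][j] be the LCS length of the first i bases of X and the first j bases of Y. dp[i][j] = dp[i-1][j-1]+1 when the i-th and j-th bases match, else max(dp[i-1][j], dp[i][j-1]).
    ·  A  G  A  G  G  A  A
 ·  0  0  0  0  0  0  0  0
 G  0  0  1  1  1  1  1  1
 C  0  0  1  1  1  1  1  1
 G  0  0  1  1  2  2  2  2
 T  0  0  1  1  2  2  2  2
 C  0  0  1  1  2  2  2  2
 C  0  0  1  1  2  2  2  2
 T  0  0  1  1  2  2  2  2
 T  0  0  1  1  2  2  2  2
 C  0  0  1  1  2  2  2  2
dp[9][7] = 2. One LCS (by backtracking along matches): GG.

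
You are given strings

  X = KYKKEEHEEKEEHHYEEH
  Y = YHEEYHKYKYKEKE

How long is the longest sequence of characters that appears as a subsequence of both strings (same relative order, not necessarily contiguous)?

8

Pick Y (X #2, Y #1), then E (X #5, Y #3), then E (X #6, Y #4), then H (X #7, Y #6), then K (X #10, Y #9), then Y (X #15, Y #10), then E (X #16, Y #12), then E (X #17, Y #14); all 8 characters appear in both, in order, and the DP table's final entry dp[18][14] is also 8, so no common subsequence is longer.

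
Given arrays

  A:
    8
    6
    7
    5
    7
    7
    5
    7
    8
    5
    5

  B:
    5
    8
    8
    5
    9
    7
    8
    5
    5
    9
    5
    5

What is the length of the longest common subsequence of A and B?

6

Let dp[i][j] be the LCS length of the first i values of A and the first j values of B. dp[i][j] = dp[i-1][j-1]+1 when the i-th and j-th values match, else max(dp[i-1][j], dp[i][j-1]).
    ·  5  8  8  5  9  7  8  5  5  9  5  5
 ·  0  0  0  0  0  0  0  0  0  0  0  0  0
 8  0  0  1  1  1  1  1  1  1  1  1  1  1
 6  0  0  1  1  1  1  1  1  1  1  1  1  1
 7  0  0  1  1  1  1  2  2  2  2  2  2  2
 5  0  1  1  1  2  2  2  2  3  3  3  3  3
 7  0  1  1  1  2  2  3  3  3  3  3  3  3
 7  0  1  1  1  2  2  3  3  3  3  3  3  3
 5  0  1  1  1  2  2  3  3  4  4  4  4  4
 7  0  1  1  1  2  2  3  3  4  4  4  4  4
 8  0  1  2  2  2  2  3  4  4  4  4  4  4
 5  0  1  2  2  3  3  3  4  5  5  5  5  5
 5  0  1  2  2  3  3  3  4  5  6  6  6  6
dp[11][12] = 6. One LCS (by backtracking along matches): 8, 7, 5, 5, 5, 5.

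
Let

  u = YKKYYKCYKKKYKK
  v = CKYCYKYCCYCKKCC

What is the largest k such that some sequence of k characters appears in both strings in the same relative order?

8

Pick K at u[3]=v[2] → Y at u[4]=v[3] → Y at u[5]=v[5] → K at u[6]=v[6] → C at u[7]=v[9] → Y at u[8]=v[10] → K at u[9]=v[12] → K at u[10]=v[13]; all 8 characters appear in both, in order. dp[14][15] = 8 confirms this is the maximum.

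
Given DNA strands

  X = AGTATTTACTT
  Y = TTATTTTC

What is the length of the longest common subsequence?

6

Let dp[i][j] be the LCS length of the first i bases of X and the first j bases of Y. dp[i][j] = dp[i-1][j-1]+1 when the i-th and j-th bases match, else max(dp[i-1][j], dp[i][j-1]).
    ·  T  T  A  T  T  T  T  C
 ·  0  0  0  0  0  0  0  0  0
 A  0  0  0  1  1  1  1  1  1
 G  0  0  0  1  1  1  1  1  1
 T  0  1  1  1  2  2  2  2  2
 A  0  1  1  2  2  2  2  2  2
 T  0  1  2  2  3  3  3  3  3
 T  0  1  2  2  3  4  4  4  4
 T  0  1  2  2  3  4  5  5  5
 A  0  1  2  3  3  4  5  5  5
 C  0  1  2  3  3  4  5  5  6
 T  0  1  2  3  4  4  5  6  6
 T  0  1  2  3  4  5  5  6  6
dp[11][8] = 6. One LCS (by backtracking along matches): ATTTTC.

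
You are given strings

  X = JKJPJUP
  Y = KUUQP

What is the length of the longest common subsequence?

3

Let dp[i][j] be the LCS length of the first i characters of X and the first j characters of Y. dp[i][j] = dp[i-1][j-1]+1 when the i-th and j-th characters match, else max(dp[i-1][j], dp[i][j-1]).
    ·  K  U  U  Q  P
 ·  0  0  0  0  0  0
 J  0  0  0  0  0  0
 K  0  1  1  1  1  1
 J  0  1  1  1  1  1
 P  0  1  1  1  1  2
 J  0  1  1  1  1  2
 U  0  1  2  2  2  2
 P  0  1  2  2  2  3
dp[7][5] = 3. One LCS (by backtracking along matches): KUP.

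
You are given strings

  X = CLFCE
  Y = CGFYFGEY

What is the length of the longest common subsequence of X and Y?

Pick C (X #1, Y #1), F (X #3, Y #5), E (X #5, Y #7); all 3 characters appear in both, in order. The LCS DP gives dp[5][8] = 3, so this is optimal.

3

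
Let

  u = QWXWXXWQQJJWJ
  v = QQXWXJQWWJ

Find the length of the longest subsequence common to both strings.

7

Let dp[i][j] be the LCS length of the first i characters of u and the first j characters of v. dp[i][j] = dp[i-1][j-1]+1 when the i-th and j-th characters match, else max(dp[i-1][j], dp[i][j-1]).
    ·  Q  Q  X  W  X  J  Q  W  W  J
 ·  0  0  0  0  0  0  0  0  0  0  0
 Q  0  1  1  1  1  1  1  1  1  1  1
 W  0  1  1  1  2  2  2  2  2  2  2
 X  0  1  1  2  2  3  3  3  3  3  3
 W  0  1  1  2  3  3  3  3  4  4  4
 X  0  1  1  2  3  4  4  4  4  4  4
 X  0  1  1  2  3  4  4  4  4  4  4
 W  0  1  1  2  3  4  4  4  5  5  5
 Q  0  1  2  2  3  4  4  5  5  5  5
 Q  0  1  2  2  3  4  4  5  5  5  5
 J  0  1  2  2  3  4  5  5  5  5  6
 J  0  1  2  2  3  4  5  5  5  5  6
 W  0  1  2  2  3  4  5  5  6  6  6
 J  0  1  2  2  3  4  5  5  6  6  7
dp[13][10] = 7. One LCS (by backtracking along matches): QXWXWWJ.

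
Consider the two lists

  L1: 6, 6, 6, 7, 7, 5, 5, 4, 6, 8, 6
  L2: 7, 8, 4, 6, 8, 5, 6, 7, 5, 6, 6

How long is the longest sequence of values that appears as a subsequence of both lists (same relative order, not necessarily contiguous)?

6

Taking 6 [1,4] → 6 [3,7] → 7 [5,8] → 5 [7,9] → 6 [9,10] → 6 [11,11] gives a common subsequence of length 6. dp[11][11] = 6 confirms this is the maximum.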